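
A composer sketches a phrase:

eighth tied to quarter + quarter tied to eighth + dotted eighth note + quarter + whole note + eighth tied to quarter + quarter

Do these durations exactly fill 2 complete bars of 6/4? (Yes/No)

No

One bar of 6/4 = 24 sixteenth notes, so 2 bars = 48.
Each duration in sixteenth notes: eighth tied to quarter (eighth + quarter) = 6; quarter tied to eighth (quarter + eighth) = 6; dotted eighth note = 3; quarter = 4; whole note = 16; eighth tied to quarter (eighth + quarter) = 6; quarter = 4.
Total: 6 + 6 + 3 + 4 + 16 + 6 + 4 = 45.
45 falls short of 48, so the answer is No.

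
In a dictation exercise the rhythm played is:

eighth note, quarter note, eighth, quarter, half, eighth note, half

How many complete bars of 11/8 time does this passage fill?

1

One bar of 11/8 = 11 eighth notes.
Working in eighth notes: eighth note = 1; quarter note = 2; eighth = 1; quarter = 2; half = 4; eighth note = 1; half = 4.
Altogether 1 + 2 + 1 + 2 + 4 + 1 + 4 = 15.
15 ÷ 11 = 1 complete bar with 4 left over.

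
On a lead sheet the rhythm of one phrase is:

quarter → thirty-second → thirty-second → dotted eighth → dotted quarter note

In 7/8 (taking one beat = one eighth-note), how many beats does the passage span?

One eighth-note beat = 4 thirty-second notes.
Express everything in thirty-second notes: quarter = 8; thirty-second = 1; thirty-second = 1; dotted eighth = 6; dotted quarter note = 12.
Sum: 8 + 1 + 1 + 6 + 12 = 28.
28 ÷ 4 = 7 beats.

7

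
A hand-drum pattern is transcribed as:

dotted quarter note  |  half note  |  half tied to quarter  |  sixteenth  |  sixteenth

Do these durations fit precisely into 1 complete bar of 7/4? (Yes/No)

One bar of 7/4 = 28 sixteenth notes.
Working in sixteenth notes: dotted quarter note = 6; half note = 8; half tied to quarter (half + quarter) = 12; sixteenth = 1; sixteenth = 1.
Sum: 6 + 8 + 12 + 1 + 1 = 28.
28 equals 28, so the answer is Yes.

Yes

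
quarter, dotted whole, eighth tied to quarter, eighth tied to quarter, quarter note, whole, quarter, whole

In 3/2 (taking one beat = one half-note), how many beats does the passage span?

One half-note beat = 4 eighth notes.
In eighth notes: quarter = 2; dotted whole = 12; eighth tied to quarter (eighth + quarter) = 3; eighth tied to quarter (eighth + quarter) = 3; quarter note = 2; whole = 8; quarter = 2; whole = 8.
Altogether 2 + 12 + 3 + 3 + 2 + 8 + 2 + 8 = 40.
40 ÷ 4 = 10 beats.

10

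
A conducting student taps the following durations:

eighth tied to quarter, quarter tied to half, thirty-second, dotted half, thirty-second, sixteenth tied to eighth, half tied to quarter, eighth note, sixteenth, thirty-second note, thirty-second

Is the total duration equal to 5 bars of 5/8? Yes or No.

Yes

One bar of 5/8 = 20 thirty-second notes, so 5 bars = 100.
Each duration in thirty-second notes: eighth tied to quarter (eighth + quarter) = 12; quarter tied to half (quarter + half) = 24; thirty-second = 1; dotted half = 24; thirty-second = 1; sixteenth tied to eighth (sixteenth + eighth) = 6; half tied to quarter (half + quarter) = 24; eighth note = 4; sixteenth = 2; thirty-second note = 1; thirty-second = 1.
Total: 12 + 24 + 1 + 24 + 1 + 6 + 24 + 4 + 2 + 1 + 1 = 100.
100 equals 100, so the answer is Yes.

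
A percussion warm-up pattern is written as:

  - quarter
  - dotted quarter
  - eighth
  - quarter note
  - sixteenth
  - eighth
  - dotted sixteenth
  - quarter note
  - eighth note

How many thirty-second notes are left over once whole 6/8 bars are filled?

5

One bar of 6/8 = 24 thirty-second notes.
Convert each value to thirty-second notes: quarter = 8; dotted quarter = 12; eighth = 4; quarter note = 8; sixteenth = 2; eighth = 4; dotted sixteenth = 3; quarter note = 8; eighth note = 4.
Sum: 8 + 12 + 4 + 8 + 2 + 4 + 3 + 8 + 4 = 53.
53 ÷ 24 = 2 complete bars with 5 thirty-second notes remaining.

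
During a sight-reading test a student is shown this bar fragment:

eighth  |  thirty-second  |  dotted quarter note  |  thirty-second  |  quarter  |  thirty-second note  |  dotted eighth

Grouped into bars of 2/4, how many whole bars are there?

One bar of 2/4 = 16 thirty-second notes.
Convert each value to thirty-second notes: eighth = 4; thirty-second = 1; dotted quarter note = 12; thirty-second = 1; quarter = 8; thirty-second note = 1; dotted eighth = 6.
Total: 4 + 1 + 12 + 1 + 8 + 1 + 6 = 33.
33 ÷ 16 = 2 complete bars with 1 left over.

2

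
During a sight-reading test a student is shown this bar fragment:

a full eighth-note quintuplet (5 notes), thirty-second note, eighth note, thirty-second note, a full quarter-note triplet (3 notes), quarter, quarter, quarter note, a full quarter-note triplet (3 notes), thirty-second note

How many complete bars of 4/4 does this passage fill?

2

One bar of 4/4 = 32 thirty-second notes.
Working in thirty-second notes: a full eighth-note quintuplet (5 notes) (five quintuplet eighths span one half) = 16; thirty-second note = 1; eighth note = 4; thirty-second note = 1; a full quarter-note triplet (3 notes) (three triplet quarters span one half) = 16; quarter = 8; quarter = 8; quarter note = 8; a full quarter-note triplet (3 notes) (three triplet quarters span one half) = 16; thirty-second note = 1.
Adding: 16 + 1 + 4 + 1 + 16 + 8 + 8 + 8 + 16 + 1 = 79.
79 ÷ 32 = 2 complete bars with 15 left over.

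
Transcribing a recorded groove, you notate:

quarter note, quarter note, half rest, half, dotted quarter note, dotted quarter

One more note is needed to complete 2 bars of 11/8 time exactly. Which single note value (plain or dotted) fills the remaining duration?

2 bars of 11/8 = 22 eighth notes.
Convert each value to eighth notes: quarter note = 2; quarter note = 2; half rest = 4; half = 4; dotted quarter note = 3; dotted quarter = 3.
Total: 2 + 2 + 4 + 4 + 3 + 3 = 18.
Remaining: 22 − 18 = 4 eighth notes, which is a half note.

half note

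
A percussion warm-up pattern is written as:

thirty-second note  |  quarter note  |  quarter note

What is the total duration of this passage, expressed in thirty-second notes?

17

Each duration in thirty-second notes: thirty-second note = 1; quarter note = 8; quarter note = 8.
Sum: 1 + 8 + 8 = 17 thirty-second notes.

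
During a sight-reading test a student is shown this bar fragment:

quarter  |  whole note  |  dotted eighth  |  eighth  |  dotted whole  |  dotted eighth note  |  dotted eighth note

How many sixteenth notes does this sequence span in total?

Working in sixteenth notes: quarter = 4; whole note = 16; dotted eighth = 3; eighth = 2; dotted whole = 24; dotted eighth note = 3; dotted eighth note = 3.
Altogether 4 + 16 + 3 + 2 + 24 + 3 + 3 = 55 sixteenth notes.

55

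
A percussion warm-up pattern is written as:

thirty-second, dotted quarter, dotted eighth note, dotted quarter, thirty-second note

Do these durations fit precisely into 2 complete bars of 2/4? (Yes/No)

Yes

One bar of 2/4 = 16 thirty-second notes, so 2 bars = 32.
Working in thirty-second notes: thirty-second = 1; dotted quarter = 12; dotted eighth note = 6; dotted quarter = 12; thirty-second note = 1.
Altogether 1 + 12 + 6 + 12 + 1 = 32.
32 equals 32, so the answer is Yes.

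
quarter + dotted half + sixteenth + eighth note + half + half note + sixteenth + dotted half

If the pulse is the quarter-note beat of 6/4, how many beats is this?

12

One quarter-note beat = 4 sixteenth notes.
In sixteenth notes: quarter = 4; dotted half = 12; sixteenth = 1; eighth note = 2; half = 8; half note = 8; sixteenth = 1; dotted half = 12.
Sum: 4 + 12 + 1 + 2 + 8 + 8 + 1 + 12 = 48.
48 ÷ 4 = 12 beats.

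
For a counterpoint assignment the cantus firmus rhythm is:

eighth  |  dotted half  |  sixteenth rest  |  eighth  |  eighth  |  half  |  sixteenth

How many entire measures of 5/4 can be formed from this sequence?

One bar of 5/4 = 20 sixteenth notes.
Express everything in sixteenth notes: eighth = 2; dotted half = 12; sixteenth rest = 1; eighth = 2; eighth = 2; half = 8; sixteenth = 1.
Sum: 2 + 12 + 1 + 2 + 2 + 8 + 1 = 28.
28 ÷ 20 = 1 complete bar with 8 left over.

1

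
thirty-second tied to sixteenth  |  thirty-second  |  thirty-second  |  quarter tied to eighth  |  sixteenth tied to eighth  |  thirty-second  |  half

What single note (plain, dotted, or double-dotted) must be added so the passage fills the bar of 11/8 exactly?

The bar of 11/8 = 44 thirty-second notes.
Express everything in thirty-second notes: thirty-second tied to sixteenth (thirty-second + sixteenth) = 3; thirty-second = 1; thirty-second = 1; quarter tied to eighth (quarter + eighth) = 12; sixteenth tied to eighth (sixteenth + eighth) = 6; thirty-second = 1; half = 16.
Adding: 3 + 1 + 1 + 12 + 6 + 1 + 16 = 40.
Remaining: 44 − 40 = 4 thirty-second notes, which is a eighth note.

eighth note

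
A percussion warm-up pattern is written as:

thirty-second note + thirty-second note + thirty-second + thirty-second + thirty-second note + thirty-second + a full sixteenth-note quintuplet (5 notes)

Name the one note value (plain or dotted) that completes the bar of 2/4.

sixteenth note

The bar of 2/4 = 16 thirty-second notes.
Convert each value to thirty-second notes: thirty-second note = 1; thirty-second note = 1; thirty-second = 1; thirty-second = 1; thirty-second note = 1; thirty-second = 1; a full sixteenth-note quintuplet (5 notes) (five quintuplet sixteenths span one quarter) = 8.
Adding: 1 + 1 + 1 + 1 + 1 + 1 + 8 = 14.
Remaining: 16 − 14 = 2 thirty-second notes, which is a sixteenth note.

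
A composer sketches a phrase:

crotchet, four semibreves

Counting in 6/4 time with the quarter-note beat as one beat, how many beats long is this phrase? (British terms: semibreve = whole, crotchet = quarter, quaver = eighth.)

One quarter-note beat = 2 eighth notes.
Working in eighth notes: crotchet = 2; semibreve = 8; semibreve = 8; semibreve = 8; semibreve = 8.
Sum: 2 + 8 + 8 + 8 + 8 = 34.
34 ÷ 2 = 17 beats.

17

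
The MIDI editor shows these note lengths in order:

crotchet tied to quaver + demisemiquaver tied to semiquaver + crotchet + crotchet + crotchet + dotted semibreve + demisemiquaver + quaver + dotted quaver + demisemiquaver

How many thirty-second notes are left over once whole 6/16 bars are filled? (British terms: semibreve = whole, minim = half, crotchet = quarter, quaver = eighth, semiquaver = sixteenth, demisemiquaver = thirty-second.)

3

One bar of 6/16 = 12 thirty-second notes.
Working in thirty-second notes: crotchet tied to quaver (crotchet + quaver) = 12; demisemiquaver tied to semiquaver (demisemiquaver + semiquaver) = 3; crotchet = 8; crotchet = 8; crotchet = 8; dotted semibreve = 48; demisemiquaver = 1; quaver = 4; dotted quaver = 6; demisemiquaver = 1.
Adding: 12 + 3 + 8 + 8 + 8 + 48 + 1 + 4 + 6 + 1 = 99.
99 ÷ 12 = 8 complete bars with 3 thirty-second notes remaining.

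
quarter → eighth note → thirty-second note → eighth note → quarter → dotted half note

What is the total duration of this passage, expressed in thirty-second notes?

Each duration in thirty-second notes: quarter = 8; eighth note = 4; thirty-second note = 1; eighth note = 4; quarter = 8; dotted half note = 24.
Sum: 8 + 4 + 1 + 4 + 8 + 24 = 49 thirty-second notes.

49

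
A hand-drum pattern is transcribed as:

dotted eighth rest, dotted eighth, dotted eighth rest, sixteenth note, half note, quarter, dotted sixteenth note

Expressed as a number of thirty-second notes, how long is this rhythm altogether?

Each duration in thirty-second notes: dotted eighth rest = 6; dotted eighth = 6; dotted eighth rest = 6; sixteenth note = 2; half note = 16; quarter = 8; dotted sixteenth note = 3.
Altogether 6 + 6 + 6 + 2 + 16 + 8 + 3 = 47 thirty-second notes.

47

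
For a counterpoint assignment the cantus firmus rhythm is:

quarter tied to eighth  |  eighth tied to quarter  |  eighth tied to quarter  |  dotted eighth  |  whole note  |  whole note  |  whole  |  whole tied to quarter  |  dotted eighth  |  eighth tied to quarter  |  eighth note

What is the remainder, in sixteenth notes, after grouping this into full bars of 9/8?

One bar of 9/8 = 18 sixteenth notes.
Each duration in sixteenth notes: quarter tied to eighth (quarter + eighth) = 6; eighth tied to quarter (eighth + quarter) = 6; eighth tied to quarter (eighth + quarter) = 6; dotted eighth = 3; whole note = 16; whole note = 16; whole = 16; whole tied to quarter (whole + quarter) = 20; dotted eighth = 3; eighth tied to quarter (eighth + quarter) = 6; eighth note = 2.
Total: 6 + 6 + 6 + 3 + 16 + 16 + 16 + 20 + 3 + 6 + 2 = 100.
100 ÷ 18 = 5 complete bars with 10 sixteenth notes remaining.

10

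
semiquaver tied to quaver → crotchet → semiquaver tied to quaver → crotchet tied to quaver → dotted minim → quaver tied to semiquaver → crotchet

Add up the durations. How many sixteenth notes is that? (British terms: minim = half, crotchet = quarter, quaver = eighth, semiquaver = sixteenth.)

35

Working in sixteenth notes: semiquaver tied to quaver (semiquaver + quaver) = 3; crotchet = 4; semiquaver tied to quaver (semiquaver + quaver) = 3; crotchet tied to quaver (crotchet + quaver) = 6; dotted minim = 12; quaver tied to semiquaver (quaver + semiquaver) = 3; crotchet = 4.
Adding: 3 + 4 + 3 + 6 + 12 + 3 + 4 = 35 sixteenth notes.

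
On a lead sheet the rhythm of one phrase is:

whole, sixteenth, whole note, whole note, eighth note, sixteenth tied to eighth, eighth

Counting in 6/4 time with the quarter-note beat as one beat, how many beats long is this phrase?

One quarter-note beat = 4 sixteenth notes.
Convert each value to sixteenth notes: whole = 16; sixteenth = 1; whole note = 16; whole note = 16; eighth note = 2; sixteenth tied to eighth (sixteenth + eighth) = 3; eighth = 2.
Total: 16 + 1 + 16 + 16 + 2 + 3 + 2 = 56.
56 ÷ 4 = 14 beats.

14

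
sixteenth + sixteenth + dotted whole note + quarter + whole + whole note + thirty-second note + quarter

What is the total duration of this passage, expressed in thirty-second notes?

Each duration in thirty-second notes: sixteenth = 2; sixteenth = 2; dotted whole note = 48; quarter = 8; whole = 32; whole note = 32; thirty-second note = 1; quarter = 8.
Adding: 2 + 2 + 48 + 8 + 32 + 32 + 1 + 8 = 133 thirty-second notes.

133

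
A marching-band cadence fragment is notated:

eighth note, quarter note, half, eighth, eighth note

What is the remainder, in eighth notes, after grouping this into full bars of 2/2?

1

One bar of 2/2 = 8 eighth notes.
Convert each value to eighth notes: eighth note = 1; quarter note = 2; half = 4; eighth = 1; eighth note = 1.
Altogether 1 + 2 + 4 + 1 + 1 = 9.
9 ÷ 8 = 1 complete bar with 1 eighth note remaining.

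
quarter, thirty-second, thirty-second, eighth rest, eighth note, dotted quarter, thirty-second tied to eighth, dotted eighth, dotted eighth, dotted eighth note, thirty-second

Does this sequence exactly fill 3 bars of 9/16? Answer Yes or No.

Yes

One bar of 9/16 = 18 thirty-second notes, so 3 bars = 54.
Each duration in thirty-second notes: quarter = 8; thirty-second = 1; thirty-second = 1; eighth rest = 4; eighth note = 4; dotted quarter = 12; thirty-second tied to eighth (thirty-second + eighth) = 5; dotted eighth = 6; dotted eighth = 6; dotted eighth note = 6; thirty-second = 1.
Altogether 8 + 1 + 1 + 4 + 4 + 12 + 5 + 6 + 6 + 6 + 1 = 54.
54 equals 54, so the answer is Yes.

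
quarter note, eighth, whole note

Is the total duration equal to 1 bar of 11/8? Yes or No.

Yes

One bar of 11/8 = 11 eighth notes.
Working in eighth notes: quarter note = 2; eighth = 1; whole note = 8.
Total: 2 + 1 + 8 = 11.
11 equals 11, so the answer is Yes.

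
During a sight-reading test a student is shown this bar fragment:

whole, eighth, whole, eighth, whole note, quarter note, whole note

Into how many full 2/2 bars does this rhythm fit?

4

One bar of 2/2 = 8 eighth notes.
Express everything in eighth notes: whole = 8; eighth = 1; whole = 8; eighth = 1; whole note = 8; quarter note = 2; whole note = 8.
Adding: 8 + 1 + 8 + 1 + 8 + 2 + 8 = 36.
36 ÷ 8 = 4 complete bars with 4 left over.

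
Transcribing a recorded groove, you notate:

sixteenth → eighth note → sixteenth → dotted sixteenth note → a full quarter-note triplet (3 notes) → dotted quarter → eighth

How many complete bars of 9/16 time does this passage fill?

One bar of 9/16 = 18 thirty-second notes.
In thirty-second notes: sixteenth = 2; eighth note = 4; sixteenth = 2; dotted sixteenth note = 3; a full quarter-note triplet (3 notes) (three triplet quarters span one half) = 16; dotted quarter = 12; eighth = 4.
Sum: 2 + 4 + 2 + 3 + 16 + 12 + 4 = 43.
43 ÷ 18 = 2 complete bars with 7 left over.

2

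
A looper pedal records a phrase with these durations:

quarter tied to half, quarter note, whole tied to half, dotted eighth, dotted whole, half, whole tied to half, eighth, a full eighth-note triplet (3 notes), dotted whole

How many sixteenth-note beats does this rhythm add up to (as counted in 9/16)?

One sixteenth-note beat = 2 thirty-second notes.
Each duration in thirty-second notes: quarter tied to half (quarter + half) = 24; quarter note = 8; whole tied to half (whole + half) = 48; dotted eighth = 6; dotted whole = 48; half = 16; whole tied to half (whole + half) = 48; eighth = 4; a full eighth-note triplet (3 notes) (three triplet eighths span one quarter) = 8; dotted whole = 48.
Adding: 24 + 8 + 48 + 6 + 48 + 16 + 48 + 4 + 8 + 48 = 258.
258 ÷ 2 = 129 beats.

129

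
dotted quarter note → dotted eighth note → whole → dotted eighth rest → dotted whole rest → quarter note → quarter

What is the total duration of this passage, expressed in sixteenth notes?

60

Convert each value to sixteenth notes: dotted quarter note = 6; dotted eighth note = 3; whole = 16; dotted eighth rest = 3; dotted whole rest = 24; quarter note = 4; quarter = 4.
Altogether 6 + 3 + 16 + 3 + 24 + 4 + 4 = 60 sixteenth notes.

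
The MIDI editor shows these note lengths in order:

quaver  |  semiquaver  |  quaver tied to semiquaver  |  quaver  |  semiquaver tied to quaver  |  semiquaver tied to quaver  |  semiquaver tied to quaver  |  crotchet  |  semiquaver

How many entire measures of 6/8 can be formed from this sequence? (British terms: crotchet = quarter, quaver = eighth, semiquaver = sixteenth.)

1

One bar of 6/8 = 12 sixteenth notes.
Each duration in sixteenth notes: quaver = 2; semiquaver = 1; quaver tied to semiquaver (quaver + semiquaver) = 3; quaver = 2; semiquaver tied to quaver (semiquaver + quaver) = 3; semiquaver tied to quaver (semiquaver + quaver) = 3; semiquaver tied to quaver (semiquaver + quaver) = 3; crotchet = 4; semiquaver = 1.
Adding: 2 + 1 + 3 + 2 + 3 + 3 + 3 + 4 + 1 = 22.
22 ÷ 12 = 1 complete bar with 10 left over.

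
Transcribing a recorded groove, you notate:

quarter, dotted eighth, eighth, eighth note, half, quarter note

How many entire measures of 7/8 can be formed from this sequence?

One bar of 7/8 = 14 sixteenth notes.
Working in sixteenth notes: quarter = 4; dotted eighth = 3; eighth = 2; eighth note = 2; half = 8; quarter note = 4.
Adding: 4 + 3 + 2 + 2 + 8 + 4 = 23.
23 ÷ 14 = 1 complete bar with 9 left over.

1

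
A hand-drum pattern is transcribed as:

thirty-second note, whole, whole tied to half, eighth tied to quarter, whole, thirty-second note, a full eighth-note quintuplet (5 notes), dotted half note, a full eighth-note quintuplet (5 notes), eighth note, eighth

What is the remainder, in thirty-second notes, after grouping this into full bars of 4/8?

14

One bar of 4/8 = 16 thirty-second notes.
Express everything in thirty-second notes: thirty-second note = 1; whole = 32; whole tied to half (whole + half) = 48; eighth tied to quarter (eighth + quarter) = 12; whole = 32; thirty-second note = 1; a full eighth-note quintuplet (5 notes) (five quintuplet eighths span one half) = 16; dotted half note = 24; a full eighth-note quintuplet (5 notes) (five quintuplet eighths span one half) = 16; eighth note = 4; eighth = 4.
Altogether 1 + 32 + 48 + 12 + 32 + 1 + 16 + 24 + 16 + 4 + 4 = 190.
190 ÷ 16 = 11 complete bars with 14 thirty-second notes remaining.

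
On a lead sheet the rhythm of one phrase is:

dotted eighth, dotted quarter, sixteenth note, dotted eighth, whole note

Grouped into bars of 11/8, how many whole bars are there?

1

One bar of 11/8 = 22 sixteenth notes.
Each duration in sixteenth notes: dotted eighth = 3; dotted quarter = 6; sixteenth note = 1; dotted eighth = 3; whole note = 16.
Total: 3 + 6 + 1 + 3 + 16 = 29.
29 ÷ 22 = 1 complete bar with 7 left over.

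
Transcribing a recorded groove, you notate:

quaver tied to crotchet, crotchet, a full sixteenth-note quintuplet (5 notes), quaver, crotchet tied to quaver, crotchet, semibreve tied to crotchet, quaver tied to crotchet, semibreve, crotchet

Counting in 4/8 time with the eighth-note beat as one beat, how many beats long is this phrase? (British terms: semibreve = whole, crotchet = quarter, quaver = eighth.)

One eighth-note beat = 2 sixteenth notes.
Express everything in sixteenth notes: quaver tied to crotchet (quaver + crotchet) = 6; crotchet = 4; a full sixteenth-note quintuplet (5 notes) (five quintuplet sixteenths span one quarter) = 4; quaver = 2; crotchet tied to quaver (crotchet + quaver) = 6; crotchet = 4; semibreve tied to crotchet (semibreve + crotchet) = 20; quaver tied to crotchet (quaver + crotchet) = 6; semibreve = 16; crotchet = 4.
Total: 6 + 4 + 4 + 2 + 6 + 4 + 20 + 6 + 16 + 4 = 72.
72 ÷ 2 = 36 beats.

36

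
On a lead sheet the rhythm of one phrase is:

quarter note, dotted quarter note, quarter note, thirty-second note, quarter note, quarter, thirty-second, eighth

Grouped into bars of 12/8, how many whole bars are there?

1

One bar of 12/8 = 48 thirty-second notes.
Each duration in thirty-second notes: quarter note = 8; dotted quarter note = 12; quarter note = 8; thirty-second note = 1; quarter note = 8; quarter = 8; thirty-second = 1; eighth = 4.
Total: 8 + 12 + 8 + 1 + 8 + 8 + 1 + 4 = 50.
50 ÷ 48 = 1 complete bar with 2 left over.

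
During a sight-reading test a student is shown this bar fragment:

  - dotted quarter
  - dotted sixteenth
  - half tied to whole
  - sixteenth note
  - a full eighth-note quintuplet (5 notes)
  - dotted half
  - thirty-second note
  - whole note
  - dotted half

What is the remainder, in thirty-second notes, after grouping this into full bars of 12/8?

18

One bar of 12/8 = 48 thirty-second notes.
Each duration in thirty-second notes: dotted quarter = 12; dotted sixteenth = 3; half tied to whole (half + whole) = 48; sixteenth note = 2; a full eighth-note quintuplet (5 notes) (five quintuplet eighths span one half) = 16; dotted half = 24; thirty-second note = 1; whole note = 32; dotted half = 24.
Adding: 12 + 3 + 48 + 2 + 16 + 24 + 1 + 32 + 24 = 162.
162 ÷ 48 = 3 complete bars with 18 thirty-second notes remaining.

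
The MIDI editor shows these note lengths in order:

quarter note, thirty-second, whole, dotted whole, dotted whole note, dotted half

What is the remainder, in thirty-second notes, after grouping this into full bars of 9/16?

17

One bar of 9/16 = 18 thirty-second notes.
Express everything in thirty-second notes: quarter note = 8; thirty-second = 1; whole = 32; dotted whole = 48; dotted whole note = 48; dotted half = 24.
Adding: 8 + 1 + 32 + 48 + 48 + 24 = 161.
161 ÷ 18 = 8 complete bars with 17 thirty-second notes remaining.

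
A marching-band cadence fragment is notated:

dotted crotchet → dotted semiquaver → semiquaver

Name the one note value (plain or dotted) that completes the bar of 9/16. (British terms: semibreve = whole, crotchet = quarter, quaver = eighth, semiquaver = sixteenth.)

thirty-second note

The bar of 9/16 = 18 thirty-second notes.
Express everything in thirty-second notes: dotted crotchet = 12; dotted semiquaver = 3; semiquaver = 2.
Altogether 12 + 3 + 2 = 17.
Remaining: 18 − 17 = 1 thirty-second note, which is a thirty-second note.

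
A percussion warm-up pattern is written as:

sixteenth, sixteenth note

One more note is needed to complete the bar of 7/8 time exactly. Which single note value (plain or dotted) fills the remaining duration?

The bar of 7/8 = 14 sixteenth notes.
Working in sixteenth notes: sixteenth = 1; sixteenth note = 1.
Adding: 1 + 1 = 2.
Remaining: 14 − 2 = 12 sixteenth notes, which is a dotted half note.

dotted half note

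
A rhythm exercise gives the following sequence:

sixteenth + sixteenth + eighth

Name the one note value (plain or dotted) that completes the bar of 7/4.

The bar of 7/4 = 28 sixteenth notes.
Each duration in sixteenth notes: sixteenth = 1; sixteenth = 1; eighth = 2.
Altogether 1 + 1 + 2 = 4.
Remaining: 28 − 4 = 24 sixteenth notes, which is a dotted whole note.

dotted whole note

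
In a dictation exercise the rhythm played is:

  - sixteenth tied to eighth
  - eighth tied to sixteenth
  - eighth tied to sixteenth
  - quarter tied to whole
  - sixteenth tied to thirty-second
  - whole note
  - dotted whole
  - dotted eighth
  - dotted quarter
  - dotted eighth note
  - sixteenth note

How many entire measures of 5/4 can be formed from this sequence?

4

One bar of 5/4 = 40 thirty-second notes.
Express everything in thirty-second notes: sixteenth tied to eighth (sixteenth + eighth) = 6; eighth tied to sixteenth (eighth + sixteenth) = 6; eighth tied to sixteenth (eighth + sixteenth) = 6; quarter tied to whole (quarter + whole) = 40; sixteenth tied to thirty-second (sixteenth + thirty-second) = 3; whole note = 32; dotted whole = 48; dotted eighth = 6; dotted quarter = 12; dotted eighth note = 6; sixteenth note = 2.
Altogether 6 + 6 + 6 + 40 + 3 + 32 + 48 + 6 + 12 + 6 + 2 = 167.
167 ÷ 40 = 4 complete bars with 7 left over.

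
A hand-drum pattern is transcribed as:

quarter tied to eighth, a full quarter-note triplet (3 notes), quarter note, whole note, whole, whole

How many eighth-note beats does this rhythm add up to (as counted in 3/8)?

One eighth-note beat = 2 sixteenth notes.
Express everything in sixteenth notes: quarter tied to eighth (quarter + eighth) = 6; a full quarter-note triplet (3 notes) (three triplet quarters span one half) = 8; quarter note = 4; whole note = 16; whole = 16; whole = 16.
Total: 6 + 8 + 4 + 16 + 16 + 16 = 66.
66 ÷ 2 = 33 beats.

33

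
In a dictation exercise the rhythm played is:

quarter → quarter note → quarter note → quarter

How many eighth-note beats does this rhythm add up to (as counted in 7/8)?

One eighth-note beat = 2 sixteenth notes.
Express everything in sixteenth notes: quarter = 4; quarter note = 4; quarter note = 4; quarter = 4.
Sum: 4 + 4 + 4 + 4 = 16.
16 ÷ 2 = 8 beats.

8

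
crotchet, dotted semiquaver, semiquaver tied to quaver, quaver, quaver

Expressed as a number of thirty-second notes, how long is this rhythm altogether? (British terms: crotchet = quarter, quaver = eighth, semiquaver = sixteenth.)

25

Convert each value to thirty-second notes: crotchet = 8; dotted semiquaver = 3; semiquaver tied to quaver (semiquaver + quaver) = 6; quaver = 4; quaver = 4.
Adding: 8 + 3 + 6 + 4 + 4 = 25 thirty-second notes.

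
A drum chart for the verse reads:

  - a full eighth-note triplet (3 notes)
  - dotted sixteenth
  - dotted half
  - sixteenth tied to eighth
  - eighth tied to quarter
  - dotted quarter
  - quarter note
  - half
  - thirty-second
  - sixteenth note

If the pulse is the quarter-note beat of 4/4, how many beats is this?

11.5

One quarter-note beat = 8 thirty-second notes.
Convert each value to thirty-second notes: a full eighth-note triplet (3 notes) (three triplet eighths span one quarter) = 8; dotted sixteenth = 3; dotted half = 24; sixteenth tied to eighth (sixteenth + eighth) = 6; eighth tied to quarter (eighth + quarter) = 12; dotted quarter = 12; quarter note = 8; half = 16; thirty-second = 1; sixteenth note = 2.
Adding: 8 + 3 + 24 + 6 + 12 + 12 + 8 + 16 + 1 + 2 = 92.
92 ÷ 8 = 11.5 beats.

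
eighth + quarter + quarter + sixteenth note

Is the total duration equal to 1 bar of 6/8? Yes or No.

No

One bar of 6/8 = 12 sixteenth notes.
Each duration in sixteenth notes: eighth = 2; quarter = 4; quarter = 4; sixteenth note = 1.
Sum: 2 + 4 + 4 + 1 = 11.
11 falls short of 12, so the answer is No.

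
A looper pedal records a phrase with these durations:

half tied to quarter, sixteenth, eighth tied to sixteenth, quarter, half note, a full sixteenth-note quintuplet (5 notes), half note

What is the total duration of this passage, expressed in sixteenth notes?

Express everything in sixteenth notes: half tied to quarter (half + quarter) = 12; sixteenth = 1; eighth tied to sixteenth (eighth + sixteenth) = 3; quarter = 4; half note = 8; a full sixteenth-note quintuplet (5 notes) (five quintuplet sixteenths span one quarter) = 4; half note = 8.
Adding: 12 + 1 + 3 + 4 + 8 + 4 + 8 = 40 sixteenth notes.

40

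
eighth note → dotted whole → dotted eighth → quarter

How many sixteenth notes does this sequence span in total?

33

Express everything in sixteenth notes: eighth note = 2; dotted whole = 24; dotted eighth = 3; quarter = 4.
Altogether 2 + 24 + 3 + 4 = 33 sixteenth notes.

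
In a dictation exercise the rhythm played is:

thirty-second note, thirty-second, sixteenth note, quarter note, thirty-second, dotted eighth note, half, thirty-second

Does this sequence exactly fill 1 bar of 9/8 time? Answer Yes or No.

One bar of 9/8 = 36 thirty-second notes.
In thirty-second notes: thirty-second note = 1; thirty-second = 1; sixteenth note = 2; quarter note = 8; thirty-second = 1; dotted eighth note = 6; half = 16; thirty-second = 1.
Adding: 1 + 1 + 2 + 8 + 1 + 6 + 16 + 1 = 36.
36 equals 36, so the answer is Yes.

Yes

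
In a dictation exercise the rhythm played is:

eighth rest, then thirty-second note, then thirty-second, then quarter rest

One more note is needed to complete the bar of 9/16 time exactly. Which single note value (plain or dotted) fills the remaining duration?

eighth note

The bar of 9/16 = 18 thirty-second notes.
In thirty-second notes: eighth rest = 4; thirty-second note = 1; thirty-second = 1; quarter rest = 8.
Altogether 4 + 1 + 1 + 8 = 14.
Remaining: 18 − 14 = 4 thirty-second notes, which is a eighth note.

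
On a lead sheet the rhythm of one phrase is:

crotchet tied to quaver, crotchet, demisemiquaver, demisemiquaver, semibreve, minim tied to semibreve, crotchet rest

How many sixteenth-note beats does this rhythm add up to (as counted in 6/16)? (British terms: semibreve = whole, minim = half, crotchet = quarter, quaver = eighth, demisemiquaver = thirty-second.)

One sixteenth-note beat = 2 thirty-second notes.
Each duration in thirty-second notes: crotchet tied to quaver (crotchet + quaver) = 12; crotchet = 8; demisemiquaver = 1; demisemiquaver = 1; semibreve = 32; minim tied to semibreve (minim + semibreve) = 48; crotchet rest = 8.
Adding: 12 + 8 + 1 + 1 + 32 + 48 + 8 = 110.
110 ÷ 2 = 55 beats.

55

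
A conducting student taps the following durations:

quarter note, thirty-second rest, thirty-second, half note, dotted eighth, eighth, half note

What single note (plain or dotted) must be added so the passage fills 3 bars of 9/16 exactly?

sixteenth note

3 bars of 9/16 = 54 thirty-second notes.
Working in thirty-second notes: quarter note = 8; thirty-second rest = 1; thirty-second = 1; half note = 16; dotted eighth = 6; eighth = 4; half note = 16.
Adding: 8 + 1 + 1 + 16 + 6 + 4 + 16 = 52.
Remaining: 54 − 52 = 2 thirty-second notes, which is a sixteenth note.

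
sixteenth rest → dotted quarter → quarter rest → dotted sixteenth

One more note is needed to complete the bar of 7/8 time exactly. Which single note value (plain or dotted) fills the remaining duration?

dotted sixteenth note

The bar of 7/8 = 28 thirty-second notes.
In thirty-second notes: sixteenth rest = 2; dotted quarter = 12; quarter rest = 8; dotted sixteenth = 3.
Altogether 2 + 12 + 8 + 3 = 25.
Remaining: 28 − 25 = 3 thirty-second notes, which is a dotted sixteenth note.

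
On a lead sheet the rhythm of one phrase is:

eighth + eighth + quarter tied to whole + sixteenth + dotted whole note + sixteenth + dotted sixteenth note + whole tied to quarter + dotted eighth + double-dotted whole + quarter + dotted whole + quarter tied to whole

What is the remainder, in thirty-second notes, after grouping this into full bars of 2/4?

One bar of 2/4 = 16 thirty-second notes.
In thirty-second notes: eighth = 4; eighth = 4; quarter tied to whole (quarter + whole) = 40; sixteenth = 2; dotted whole note = 48; sixteenth = 2; dotted sixteenth note = 3; whole tied to quarter (whole + quarter) = 40; dotted eighth = 6; double-dotted whole = 56; quarter = 8; dotted whole = 48; quarter tied to whole (quarter + whole) = 40.
Adding: 4 + 4 + 40 + 2 + 48 + 2 + 3 + 40 + 6 + 56 + 8 + 48 + 40 = 301.
301 ÷ 16 = 18 complete bars with 13 thirty-second notes remaining.

13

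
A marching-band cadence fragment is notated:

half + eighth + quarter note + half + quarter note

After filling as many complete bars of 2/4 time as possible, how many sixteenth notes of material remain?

2

One bar of 2/4 = 4 eighth notes.
Convert each value to eighth notes: half = 4; eighth = 1; quarter note = 2; half = 4; quarter note = 2.
Adding: 4 + 1 + 2 + 4 + 2 = 13.
13 ÷ 4 = 3 complete bars with 1 eighth note remaining = 2 sixteenth notes.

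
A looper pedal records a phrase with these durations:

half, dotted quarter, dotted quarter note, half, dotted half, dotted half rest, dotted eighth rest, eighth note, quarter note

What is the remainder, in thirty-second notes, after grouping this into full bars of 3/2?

One bar of 3/2 = 24 sixteenth notes.
Working in sixteenth notes: half = 8; dotted quarter = 6; dotted quarter note = 6; half = 8; dotted half = 12; dotted half rest = 12; dotted eighth rest = 3; eighth note = 2; quarter note = 4.
Sum: 8 + 6 + 6 + 8 + 12 + 12 + 3 + 2 + 4 = 61.
61 ÷ 24 = 2 complete bars with 13 sixteenth notes remaining = 26 thirty-second notes.

26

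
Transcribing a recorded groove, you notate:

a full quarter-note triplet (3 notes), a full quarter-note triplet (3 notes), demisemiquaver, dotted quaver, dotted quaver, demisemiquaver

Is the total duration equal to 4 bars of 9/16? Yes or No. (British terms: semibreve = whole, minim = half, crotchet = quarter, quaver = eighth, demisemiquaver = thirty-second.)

One bar of 9/16 = 18 thirty-second notes, so 4 bars = 72.
Express everything in thirty-second notes: a full quarter-note triplet (3 notes) (three triplet quarters span one half) = 16; a full quarter-note triplet (3 notes) (three triplet quarters span one half) = 16; demisemiquaver = 1; dotted quaver = 6; dotted quaver = 6; demisemiquaver = 1.
Sum: 16 + 16 + 1 + 6 + 6 + 1 = 46.
46 falls short of 72, so the answer is No.

No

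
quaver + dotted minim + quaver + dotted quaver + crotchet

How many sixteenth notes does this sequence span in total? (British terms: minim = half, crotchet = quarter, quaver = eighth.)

Working in sixteenth notes: quaver = 2; dotted minim = 12; quaver = 2; dotted quaver = 3; crotchet = 4.
Total: 2 + 12 + 2 + 3 + 4 = 23 sixteenth notes.

23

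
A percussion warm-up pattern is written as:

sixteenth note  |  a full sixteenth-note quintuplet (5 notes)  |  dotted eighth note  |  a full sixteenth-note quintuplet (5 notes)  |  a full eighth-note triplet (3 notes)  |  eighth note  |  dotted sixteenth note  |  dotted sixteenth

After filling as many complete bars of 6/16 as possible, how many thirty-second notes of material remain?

6

One bar of 6/16 = 12 thirty-second notes.
Express everything in thirty-second notes: sixteenth note = 2; a full sixteenth-note quintuplet (5 notes) (five quintuplet sixteenths span one quarter) = 8; dotted eighth note = 6; a full sixteenth-note quintuplet (5 notes) (five quintuplet sixteenths span one quarter) = 8; a full eighth-note triplet (3 notes) (three triplet eighths span one quarter) = 8; eighth note = 4; dotted sixteenth note = 3; dotted sixteenth = 3.
Sum: 2 + 8 + 6 + 8 + 8 + 4 + 3 + 3 = 42.
42 ÷ 12 = 3 complete bars with 6 thirty-second notes remaining.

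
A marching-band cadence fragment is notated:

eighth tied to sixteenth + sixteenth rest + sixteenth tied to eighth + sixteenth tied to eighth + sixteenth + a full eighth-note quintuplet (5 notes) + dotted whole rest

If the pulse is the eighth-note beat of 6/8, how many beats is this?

One eighth-note beat = 2 sixteenth notes.
Working in sixteenth notes: eighth tied to sixteenth (eighth + sixteenth) = 3; sixteenth rest = 1; sixteenth tied to eighth (sixteenth + eighth) = 3; sixteenth tied to eighth (sixteenth + eighth) = 3; sixteenth = 1; a full eighth-note quintuplet (5 notes) (five quintuplet eighths span one half) = 8; dotted whole rest = 24.
Sum: 3 + 1 + 3 + 3 + 1 + 8 + 24 = 43.
43 ÷ 2 = 21.5 beats.

21.5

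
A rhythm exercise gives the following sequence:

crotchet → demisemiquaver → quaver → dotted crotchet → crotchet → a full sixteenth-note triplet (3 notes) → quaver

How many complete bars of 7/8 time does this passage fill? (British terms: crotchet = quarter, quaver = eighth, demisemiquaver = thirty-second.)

1

One bar of 7/8 = 28 thirty-second notes.
In thirty-second notes: crotchet = 8; demisemiquaver = 1; quaver = 4; dotted crotchet = 12; crotchet = 8; a full sixteenth-note triplet (3 notes) (three triplet sixteenths span one eighth) = 4; quaver = 4.
Adding: 8 + 1 + 4 + 12 + 8 + 4 + 4 = 41.
41 ÷ 28 = 1 complete bar with 13 left over.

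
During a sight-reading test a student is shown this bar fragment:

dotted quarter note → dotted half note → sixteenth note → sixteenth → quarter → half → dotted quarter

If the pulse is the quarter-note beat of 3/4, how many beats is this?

One quarter-note beat = 4 sixteenth notes.
Convert each value to sixteenth notes: dotted quarter note = 6; dotted half note = 12; sixteenth note = 1; sixteenth = 1; quarter = 4; half = 8; dotted quarter = 6.
Sum: 6 + 12 + 1 + 1 + 4 + 8 + 6 = 38.
38 ÷ 4 = 9.5 beats.

9.5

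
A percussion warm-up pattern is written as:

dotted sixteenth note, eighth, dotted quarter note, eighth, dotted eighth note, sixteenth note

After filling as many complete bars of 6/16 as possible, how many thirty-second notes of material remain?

7

One bar of 6/16 = 12 thirty-second notes.
In thirty-second notes: dotted sixteenth note = 3; eighth = 4; dotted quarter note = 12; eighth = 4; dotted eighth note = 6; sixteenth note = 2.
Altogether 3 + 4 + 12 + 4 + 6 + 2 = 31.
31 ÷ 12 = 2 complete bars with 7 thirty-second notes remaining.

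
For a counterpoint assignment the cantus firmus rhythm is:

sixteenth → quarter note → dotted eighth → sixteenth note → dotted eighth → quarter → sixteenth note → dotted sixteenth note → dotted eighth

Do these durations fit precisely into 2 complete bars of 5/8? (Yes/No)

One bar of 5/8 = 20 thirty-second notes, so 2 bars = 40.
Convert each value to thirty-second notes: sixteenth = 2; quarter note = 8; dotted eighth = 6; sixteenth note = 2; dotted eighth = 6; quarter = 8; sixteenth note = 2; dotted sixteenth note = 3; dotted eighth = 6.
Total: 2 + 8 + 6 + 2 + 6 + 8 + 2 + 3 + 6 = 43.
43 exceeds 40, so the answer is No.

No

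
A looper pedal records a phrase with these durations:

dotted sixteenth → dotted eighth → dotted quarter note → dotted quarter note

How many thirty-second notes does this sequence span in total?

33

Working in thirty-second notes: dotted sixteenth = 3; dotted eighth = 6; dotted quarter note = 12; dotted quarter note = 12.
Total: 3 + 6 + 12 + 12 = 33 thirty-second notes.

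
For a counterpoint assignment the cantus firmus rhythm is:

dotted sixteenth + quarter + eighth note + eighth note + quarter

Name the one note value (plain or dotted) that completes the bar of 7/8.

The bar of 7/8 = 28 thirty-second notes.
Express everything in thirty-second notes: dotted sixteenth = 3; quarter = 8; eighth note = 4; eighth note = 4; quarter = 8.
Total: 3 + 8 + 4 + 4 + 8 = 27.
Remaining: 28 − 27 = 1 thirty-second note, which is a thirty-second note.

thirty-second note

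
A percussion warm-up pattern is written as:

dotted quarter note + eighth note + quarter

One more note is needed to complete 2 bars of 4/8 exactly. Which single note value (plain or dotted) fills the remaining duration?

2 bars of 4/8 = 8 eighth notes.
Convert each value to eighth notes: dotted quarter note = 3; eighth note = 1; quarter = 2.
Total: 3 + 1 + 2 = 6.
Remaining: 8 − 6 = 2 eighth notes, which is a quarter note.

quarter note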